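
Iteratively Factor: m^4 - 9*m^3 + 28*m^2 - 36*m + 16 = (m - 2)*(m^3 - 7*m^2 + 14*m - 8) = (m - 4)*(m - 2)*(m^2 - 3*m + 2) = (m - 4)*(m - 2)*(m - 1)*(m - 2)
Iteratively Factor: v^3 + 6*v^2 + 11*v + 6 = (v + 1)*(v^2 + 5*v + 6) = (v + 1)*(v + 2)*(v + 3)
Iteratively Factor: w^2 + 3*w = (w + 3)*(w)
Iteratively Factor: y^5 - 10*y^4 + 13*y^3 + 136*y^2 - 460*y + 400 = (y - 2)*(y^4 - 8*y^3 - 3*y^2 + 130*y - 200) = (y - 5)*(y - 2)*(y^3 - 3*y^2 - 18*y + 40) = (y - 5)*(y - 2)*(y + 4)*(y^2 - 7*y + 10) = (y - 5)^2*(y - 2)*(y + 4)*(y - 2)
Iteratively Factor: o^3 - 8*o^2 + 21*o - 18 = (o - 3)*(o^2 - 5*o + 6) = (o - 3)^2*(o - 2)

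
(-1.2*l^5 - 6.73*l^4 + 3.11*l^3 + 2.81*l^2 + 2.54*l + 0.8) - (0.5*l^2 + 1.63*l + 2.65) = -1.2*l^5 - 6.73*l^4 + 3.11*l^3 + 2.31*l^2 + 0.91*l - 1.85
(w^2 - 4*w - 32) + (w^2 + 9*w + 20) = 2*w^2 + 5*w - 12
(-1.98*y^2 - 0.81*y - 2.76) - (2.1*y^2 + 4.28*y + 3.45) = -4.08*y^2 - 5.09*y - 6.21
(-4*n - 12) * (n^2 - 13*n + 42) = -4*n^3 + 40*n^2 - 12*n - 504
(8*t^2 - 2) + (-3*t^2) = 5*t^2 - 2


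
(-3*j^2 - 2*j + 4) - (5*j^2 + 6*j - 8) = -8*j^2 - 8*j + 12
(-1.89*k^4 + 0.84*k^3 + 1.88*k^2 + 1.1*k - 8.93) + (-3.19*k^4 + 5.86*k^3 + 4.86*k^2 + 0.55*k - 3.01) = -5.08*k^4 + 6.7*k^3 + 6.74*k^2 + 1.65*k - 11.94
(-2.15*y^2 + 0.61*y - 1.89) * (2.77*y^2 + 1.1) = -5.9555*y^4 + 1.6897*y^3 - 7.6003*y^2 + 0.671*y - 2.079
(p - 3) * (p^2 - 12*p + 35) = p^3 - 15*p^2 + 71*p - 105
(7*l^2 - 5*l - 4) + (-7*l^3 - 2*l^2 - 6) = -7*l^3 + 5*l^2 - 5*l - 10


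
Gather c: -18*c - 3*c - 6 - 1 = -21*c - 7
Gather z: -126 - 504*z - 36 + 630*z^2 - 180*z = 630*z^2 - 684*z - 162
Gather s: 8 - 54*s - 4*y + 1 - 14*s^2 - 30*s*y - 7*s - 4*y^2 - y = -14*s^2 + s*(-30*y - 61) - 4*y^2 - 5*y + 9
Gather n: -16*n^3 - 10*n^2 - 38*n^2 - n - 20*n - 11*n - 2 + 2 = -16*n^3 - 48*n^2 - 32*n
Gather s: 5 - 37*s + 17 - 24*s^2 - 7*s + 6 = -24*s^2 - 44*s + 28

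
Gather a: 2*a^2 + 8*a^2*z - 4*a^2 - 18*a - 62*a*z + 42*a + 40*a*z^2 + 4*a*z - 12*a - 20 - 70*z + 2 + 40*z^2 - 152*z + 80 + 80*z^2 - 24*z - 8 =a^2*(8*z - 2) + a*(40*z^2 - 58*z + 12) + 120*z^2 - 246*z + 54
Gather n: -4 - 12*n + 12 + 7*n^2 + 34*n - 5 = 7*n^2 + 22*n + 3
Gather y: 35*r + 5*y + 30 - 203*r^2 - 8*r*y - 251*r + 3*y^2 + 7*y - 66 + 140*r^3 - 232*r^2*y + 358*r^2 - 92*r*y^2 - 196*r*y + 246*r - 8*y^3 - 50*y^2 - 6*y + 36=140*r^3 + 155*r^2 + 30*r - 8*y^3 + y^2*(-92*r - 47) + y*(-232*r^2 - 204*r + 6)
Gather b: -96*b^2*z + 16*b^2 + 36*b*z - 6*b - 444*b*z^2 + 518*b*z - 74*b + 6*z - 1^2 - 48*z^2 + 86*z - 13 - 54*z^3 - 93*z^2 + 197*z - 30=b^2*(16 - 96*z) + b*(-444*z^2 + 554*z - 80) - 54*z^3 - 141*z^2 + 289*z - 44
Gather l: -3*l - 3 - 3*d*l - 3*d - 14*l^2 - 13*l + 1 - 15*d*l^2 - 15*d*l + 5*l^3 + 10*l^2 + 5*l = -3*d + 5*l^3 + l^2*(-15*d - 4) + l*(-18*d - 11) - 2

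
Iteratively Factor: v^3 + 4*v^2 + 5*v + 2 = (v + 1)*(v^2 + 3*v + 2) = (v + 1)^2*(v + 2)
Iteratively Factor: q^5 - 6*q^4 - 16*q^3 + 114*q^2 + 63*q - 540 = (q - 4)*(q^4 - 2*q^3 - 24*q^2 + 18*q + 135) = (q - 4)*(q + 3)*(q^3 - 5*q^2 - 9*q + 45) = (q - 5)*(q - 4)*(q + 3)*(q^2 - 9) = (q - 5)*(q - 4)*(q - 3)*(q + 3)*(q + 3)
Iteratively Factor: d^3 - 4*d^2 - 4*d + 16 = (d - 2)*(d^2 - 2*d - 8) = (d - 4)*(d - 2)*(d + 2)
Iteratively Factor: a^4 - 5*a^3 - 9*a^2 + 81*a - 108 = (a - 3)*(a^3 - 2*a^2 - 15*a + 36) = (a - 3)*(a + 4)*(a^2 - 6*a + 9) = (a - 3)^2*(a + 4)*(a - 3)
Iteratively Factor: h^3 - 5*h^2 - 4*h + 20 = (h - 2)*(h^2 - 3*h - 10) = (h - 2)*(h + 2)*(h - 5)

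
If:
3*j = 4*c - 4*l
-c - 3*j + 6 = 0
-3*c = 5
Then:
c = -5/3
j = 23/9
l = -43/12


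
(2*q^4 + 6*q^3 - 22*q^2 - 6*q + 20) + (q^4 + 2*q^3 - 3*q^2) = 3*q^4 + 8*q^3 - 25*q^2 - 6*q + 20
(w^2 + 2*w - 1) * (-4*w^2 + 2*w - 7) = -4*w^4 - 6*w^3 + w^2 - 16*w + 7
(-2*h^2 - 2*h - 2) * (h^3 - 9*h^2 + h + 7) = -2*h^5 + 16*h^4 + 14*h^3 + 2*h^2 - 16*h - 14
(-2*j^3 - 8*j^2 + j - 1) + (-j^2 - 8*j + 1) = -2*j^3 - 9*j^2 - 7*j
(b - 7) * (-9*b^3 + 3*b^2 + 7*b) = -9*b^4 + 66*b^3 - 14*b^2 - 49*b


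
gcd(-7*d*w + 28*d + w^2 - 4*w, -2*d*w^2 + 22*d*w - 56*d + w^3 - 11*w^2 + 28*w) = w - 4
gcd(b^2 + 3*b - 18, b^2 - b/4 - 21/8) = 1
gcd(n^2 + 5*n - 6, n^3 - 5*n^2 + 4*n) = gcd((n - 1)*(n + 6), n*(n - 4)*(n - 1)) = n - 1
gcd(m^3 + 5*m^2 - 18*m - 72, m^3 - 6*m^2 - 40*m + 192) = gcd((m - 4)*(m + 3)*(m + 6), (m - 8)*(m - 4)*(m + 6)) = m^2 + 2*m - 24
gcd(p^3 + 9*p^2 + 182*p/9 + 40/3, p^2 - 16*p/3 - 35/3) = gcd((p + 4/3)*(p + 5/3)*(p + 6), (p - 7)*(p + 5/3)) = p + 5/3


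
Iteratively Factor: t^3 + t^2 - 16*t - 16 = (t - 4)*(t^2 + 5*t + 4) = (t - 4)*(t + 4)*(t + 1)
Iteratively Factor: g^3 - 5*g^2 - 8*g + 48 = (g - 4)*(g^2 - g - 12) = (g - 4)*(g + 3)*(g - 4)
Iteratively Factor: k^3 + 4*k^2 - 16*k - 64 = (k + 4)*(k^2 - 16) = (k - 4)*(k + 4)*(k + 4)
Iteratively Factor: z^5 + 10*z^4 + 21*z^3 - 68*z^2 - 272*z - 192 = (z + 4)*(z^4 + 6*z^3 - 3*z^2 - 56*z - 48) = (z + 1)*(z + 4)*(z^3 + 5*z^2 - 8*z - 48) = (z + 1)*(z + 4)^2*(z^2 + z - 12) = (z + 1)*(z + 4)^3*(z - 3)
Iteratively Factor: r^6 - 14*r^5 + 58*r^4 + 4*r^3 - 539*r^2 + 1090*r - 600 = (r - 5)*(r^5 - 9*r^4 + 13*r^3 + 69*r^2 - 194*r + 120) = (r - 5)*(r - 2)*(r^4 - 7*r^3 - r^2 + 67*r - 60) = (r - 5)^2*(r - 2)*(r^3 - 2*r^2 - 11*r + 12) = (r - 5)^2*(r - 4)*(r - 2)*(r^2 + 2*r - 3) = (r - 5)^2*(r - 4)*(r - 2)*(r - 1)*(r + 3)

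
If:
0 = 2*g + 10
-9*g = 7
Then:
No Solution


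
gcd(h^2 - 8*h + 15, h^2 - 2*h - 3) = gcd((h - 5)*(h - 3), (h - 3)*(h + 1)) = h - 3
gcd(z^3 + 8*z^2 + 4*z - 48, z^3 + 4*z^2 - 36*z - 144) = z^2 + 10*z + 24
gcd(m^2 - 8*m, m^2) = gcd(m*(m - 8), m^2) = m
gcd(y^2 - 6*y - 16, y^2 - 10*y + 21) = 1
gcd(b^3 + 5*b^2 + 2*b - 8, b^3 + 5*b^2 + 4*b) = b + 4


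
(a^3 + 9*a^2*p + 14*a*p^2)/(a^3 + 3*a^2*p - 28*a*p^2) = (-a - 2*p)/(-a + 4*p)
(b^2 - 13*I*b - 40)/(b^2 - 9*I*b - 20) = (b - 8*I)/(b - 4*I)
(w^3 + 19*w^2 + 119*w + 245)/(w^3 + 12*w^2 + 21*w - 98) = (w + 5)/(w - 2)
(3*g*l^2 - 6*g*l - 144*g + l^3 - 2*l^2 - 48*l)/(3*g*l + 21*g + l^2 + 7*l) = (l^2 - 2*l - 48)/(l + 7)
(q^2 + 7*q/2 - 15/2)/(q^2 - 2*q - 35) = (q - 3/2)/(q - 7)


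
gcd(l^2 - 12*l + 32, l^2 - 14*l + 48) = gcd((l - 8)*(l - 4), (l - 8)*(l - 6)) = l - 8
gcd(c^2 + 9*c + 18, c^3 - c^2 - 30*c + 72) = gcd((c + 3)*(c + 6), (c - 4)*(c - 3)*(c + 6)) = c + 6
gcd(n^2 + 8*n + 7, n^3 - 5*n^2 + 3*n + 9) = n + 1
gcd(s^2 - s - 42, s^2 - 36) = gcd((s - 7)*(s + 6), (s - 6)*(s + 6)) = s + 6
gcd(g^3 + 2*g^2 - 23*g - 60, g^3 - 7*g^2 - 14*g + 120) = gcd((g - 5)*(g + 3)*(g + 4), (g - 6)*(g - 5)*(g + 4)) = g^2 - g - 20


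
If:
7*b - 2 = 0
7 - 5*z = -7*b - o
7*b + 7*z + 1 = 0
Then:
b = 2/7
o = -78/7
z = -3/7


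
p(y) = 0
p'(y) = 0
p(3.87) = 0.00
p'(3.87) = 0.00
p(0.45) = 0.00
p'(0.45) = 0.00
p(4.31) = 0.00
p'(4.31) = 0.00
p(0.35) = 0.00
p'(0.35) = 0.00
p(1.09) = 0.00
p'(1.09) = 0.00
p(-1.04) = 0.00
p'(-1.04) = 0.00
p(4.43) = 0.00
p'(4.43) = 0.00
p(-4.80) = 0.00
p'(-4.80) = 0.00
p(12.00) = 0.00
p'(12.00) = 0.00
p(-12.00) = 0.00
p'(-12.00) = 0.00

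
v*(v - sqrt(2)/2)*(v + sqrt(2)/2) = v^3 - v/2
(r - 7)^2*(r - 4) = r^3 - 18*r^2 + 105*r - 196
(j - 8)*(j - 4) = j^2 - 12*j + 32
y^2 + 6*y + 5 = (y + 1)*(y + 5)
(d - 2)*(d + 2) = d^2 - 4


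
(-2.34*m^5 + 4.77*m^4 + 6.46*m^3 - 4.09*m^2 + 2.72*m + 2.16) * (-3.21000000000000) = 7.5114*m^5 - 15.3117*m^4 - 20.7366*m^3 + 13.1289*m^2 - 8.7312*m - 6.9336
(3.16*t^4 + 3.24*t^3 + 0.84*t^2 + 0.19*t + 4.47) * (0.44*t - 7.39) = 1.3904*t^5 - 21.9268*t^4 - 23.574*t^3 - 6.124*t^2 + 0.5627*t - 33.0333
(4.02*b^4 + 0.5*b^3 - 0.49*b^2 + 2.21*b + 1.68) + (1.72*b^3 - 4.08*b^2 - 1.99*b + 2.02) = 4.02*b^4 + 2.22*b^3 - 4.57*b^2 + 0.22*b + 3.7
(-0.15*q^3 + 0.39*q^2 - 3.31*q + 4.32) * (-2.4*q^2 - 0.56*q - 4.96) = 0.36*q^5 - 0.852*q^4 + 8.4696*q^3 - 10.4488*q^2 + 13.9984*q - 21.4272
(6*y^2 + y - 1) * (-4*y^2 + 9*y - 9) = -24*y^4 + 50*y^3 - 41*y^2 - 18*y + 9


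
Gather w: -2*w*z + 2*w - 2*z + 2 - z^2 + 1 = w*(2 - 2*z) - z^2 - 2*z + 3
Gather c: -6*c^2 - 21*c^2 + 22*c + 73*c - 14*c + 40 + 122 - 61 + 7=-27*c^2 + 81*c + 108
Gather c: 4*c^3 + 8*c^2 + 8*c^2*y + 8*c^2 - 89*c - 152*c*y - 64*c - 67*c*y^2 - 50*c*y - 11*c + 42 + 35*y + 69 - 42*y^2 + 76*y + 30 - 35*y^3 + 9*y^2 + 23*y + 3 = 4*c^3 + c^2*(8*y + 16) + c*(-67*y^2 - 202*y - 164) - 35*y^3 - 33*y^2 + 134*y + 144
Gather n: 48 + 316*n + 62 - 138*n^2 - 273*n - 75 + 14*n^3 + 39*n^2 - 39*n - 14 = 14*n^3 - 99*n^2 + 4*n + 21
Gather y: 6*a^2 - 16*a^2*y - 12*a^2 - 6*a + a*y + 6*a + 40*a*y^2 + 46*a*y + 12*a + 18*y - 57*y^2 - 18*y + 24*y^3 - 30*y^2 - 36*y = -6*a^2 + 12*a + 24*y^3 + y^2*(40*a - 87) + y*(-16*a^2 + 47*a - 36)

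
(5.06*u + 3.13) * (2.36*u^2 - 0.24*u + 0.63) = 11.9416*u^3 + 6.1724*u^2 + 2.4366*u + 1.9719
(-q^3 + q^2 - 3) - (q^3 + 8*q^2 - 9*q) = -2*q^3 - 7*q^2 + 9*q - 3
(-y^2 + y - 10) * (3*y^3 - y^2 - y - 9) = -3*y^5 + 4*y^4 - 30*y^3 + 18*y^2 + y + 90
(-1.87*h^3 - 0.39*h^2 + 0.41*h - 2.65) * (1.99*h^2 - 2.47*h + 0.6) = -3.7213*h^5 + 3.8428*h^4 + 0.6572*h^3 - 6.5202*h^2 + 6.7915*h - 1.59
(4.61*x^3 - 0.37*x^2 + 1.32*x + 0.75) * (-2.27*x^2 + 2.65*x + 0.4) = -10.4647*x^5 + 13.0564*x^4 - 2.1329*x^3 + 1.6475*x^2 + 2.5155*x + 0.3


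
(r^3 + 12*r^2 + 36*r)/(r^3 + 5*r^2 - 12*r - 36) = r*(r + 6)/(r^2 - r - 6)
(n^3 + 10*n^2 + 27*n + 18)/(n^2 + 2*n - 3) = (n^2 + 7*n + 6)/(n - 1)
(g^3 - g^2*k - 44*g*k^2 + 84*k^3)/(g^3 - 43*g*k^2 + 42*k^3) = (g - 2*k)/(g - k)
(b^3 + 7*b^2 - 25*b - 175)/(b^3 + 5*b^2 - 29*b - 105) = (b + 5)/(b + 3)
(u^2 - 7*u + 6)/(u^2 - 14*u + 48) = (u - 1)/(u - 8)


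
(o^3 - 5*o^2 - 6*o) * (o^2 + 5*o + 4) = o^5 - 27*o^3 - 50*o^2 - 24*o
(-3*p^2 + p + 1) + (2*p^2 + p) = -p^2 + 2*p + 1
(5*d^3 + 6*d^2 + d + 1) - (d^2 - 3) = 5*d^3 + 5*d^2 + d + 4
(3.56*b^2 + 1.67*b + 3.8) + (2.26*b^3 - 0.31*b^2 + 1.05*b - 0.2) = 2.26*b^3 + 3.25*b^2 + 2.72*b + 3.6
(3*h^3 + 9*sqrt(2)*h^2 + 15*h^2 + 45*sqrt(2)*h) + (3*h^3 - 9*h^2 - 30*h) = 6*h^3 + 6*h^2 + 9*sqrt(2)*h^2 - 30*h + 45*sqrt(2)*h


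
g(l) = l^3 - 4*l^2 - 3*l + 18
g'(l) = 3*l^2 - 8*l - 3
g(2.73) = 0.34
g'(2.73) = -2.48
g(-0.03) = 18.09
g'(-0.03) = -2.76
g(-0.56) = 18.25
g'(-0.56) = 2.42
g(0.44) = 15.99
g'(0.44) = -5.94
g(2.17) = 2.87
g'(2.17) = -6.23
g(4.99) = 27.68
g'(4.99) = 31.78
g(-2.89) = -30.88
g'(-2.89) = 45.18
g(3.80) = 3.71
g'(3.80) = 9.92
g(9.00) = 396.00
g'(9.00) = 168.00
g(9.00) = 396.00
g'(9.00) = 168.00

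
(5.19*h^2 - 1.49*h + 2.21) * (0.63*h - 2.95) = 3.2697*h^3 - 16.2492*h^2 + 5.7878*h - 6.5195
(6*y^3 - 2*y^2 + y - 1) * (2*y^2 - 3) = 12*y^5 - 4*y^4 - 16*y^3 + 4*y^2 - 3*y + 3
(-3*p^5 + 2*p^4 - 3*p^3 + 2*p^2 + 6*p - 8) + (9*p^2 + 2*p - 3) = -3*p^5 + 2*p^4 - 3*p^3 + 11*p^2 + 8*p - 11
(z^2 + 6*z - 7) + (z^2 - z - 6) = 2*z^2 + 5*z - 13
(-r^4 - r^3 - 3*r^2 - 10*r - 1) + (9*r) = -r^4 - r^3 - 3*r^2 - r - 1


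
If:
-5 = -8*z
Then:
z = 5/8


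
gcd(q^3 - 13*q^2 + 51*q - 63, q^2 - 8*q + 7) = q - 7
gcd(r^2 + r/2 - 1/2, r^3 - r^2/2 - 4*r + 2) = r - 1/2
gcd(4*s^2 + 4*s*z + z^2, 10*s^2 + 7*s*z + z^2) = 2*s + z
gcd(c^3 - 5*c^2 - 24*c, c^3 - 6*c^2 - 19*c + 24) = c^2 - 5*c - 24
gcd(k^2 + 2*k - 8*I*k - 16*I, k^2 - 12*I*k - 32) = k - 8*I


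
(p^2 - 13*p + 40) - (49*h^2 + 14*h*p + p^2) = -49*h^2 - 14*h*p - 13*p + 40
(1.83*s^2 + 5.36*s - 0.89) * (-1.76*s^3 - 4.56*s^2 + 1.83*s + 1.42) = -3.2208*s^5 - 17.7784*s^4 - 19.5263*s^3 + 16.4658*s^2 + 5.9825*s - 1.2638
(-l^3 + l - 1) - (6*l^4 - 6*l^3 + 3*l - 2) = -6*l^4 + 5*l^3 - 2*l + 1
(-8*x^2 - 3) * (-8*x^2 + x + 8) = 64*x^4 - 8*x^3 - 40*x^2 - 3*x - 24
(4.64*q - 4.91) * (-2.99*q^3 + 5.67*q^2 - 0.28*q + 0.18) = -13.8736*q^4 + 40.9897*q^3 - 29.1389*q^2 + 2.21*q - 0.8838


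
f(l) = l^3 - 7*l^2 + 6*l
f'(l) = 3*l^2 - 14*l + 6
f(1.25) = -1.48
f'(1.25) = -6.81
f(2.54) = -13.53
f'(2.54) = -10.21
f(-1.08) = -15.90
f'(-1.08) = 24.62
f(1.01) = -0.05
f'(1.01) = -5.08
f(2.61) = -14.25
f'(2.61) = -10.10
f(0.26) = 1.10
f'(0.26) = 2.56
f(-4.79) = -299.25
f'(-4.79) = 141.89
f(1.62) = -4.40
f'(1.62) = -8.81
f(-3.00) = -108.00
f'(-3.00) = 75.00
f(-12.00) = -2808.00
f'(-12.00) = 606.00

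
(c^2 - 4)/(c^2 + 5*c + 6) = (c - 2)/(c + 3)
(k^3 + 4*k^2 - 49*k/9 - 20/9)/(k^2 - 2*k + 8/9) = (3*k^2 + 16*k + 5)/(3*k - 2)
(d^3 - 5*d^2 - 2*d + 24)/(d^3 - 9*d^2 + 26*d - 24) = (d + 2)/(d - 2)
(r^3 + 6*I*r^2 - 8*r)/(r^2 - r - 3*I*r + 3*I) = r*(r^2 + 6*I*r - 8)/(r^2 - r - 3*I*r + 3*I)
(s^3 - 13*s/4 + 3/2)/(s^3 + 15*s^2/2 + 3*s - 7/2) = (s^2 + s/2 - 3)/(s^2 + 8*s + 7)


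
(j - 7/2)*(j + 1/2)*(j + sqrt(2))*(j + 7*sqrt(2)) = j^4 - 3*j^3 + 8*sqrt(2)*j^3 - 24*sqrt(2)*j^2 + 49*j^2/4 - 42*j - 14*sqrt(2)*j - 49/2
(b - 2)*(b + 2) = b^2 - 4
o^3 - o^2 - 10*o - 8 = (o - 4)*(o + 1)*(o + 2)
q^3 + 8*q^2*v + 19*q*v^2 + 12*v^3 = (q + v)*(q + 3*v)*(q + 4*v)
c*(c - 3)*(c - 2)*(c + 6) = c^4 + c^3 - 24*c^2 + 36*c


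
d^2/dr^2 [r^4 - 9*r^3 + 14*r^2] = 12*r^2 - 54*r + 28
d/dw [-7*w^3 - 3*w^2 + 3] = 3*w*(-7*w - 2)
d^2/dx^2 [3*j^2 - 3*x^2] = -6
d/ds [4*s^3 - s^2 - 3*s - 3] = 12*s^2 - 2*s - 3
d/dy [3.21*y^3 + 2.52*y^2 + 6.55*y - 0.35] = 9.63*y^2 + 5.04*y + 6.55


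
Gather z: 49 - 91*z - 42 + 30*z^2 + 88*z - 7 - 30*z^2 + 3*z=0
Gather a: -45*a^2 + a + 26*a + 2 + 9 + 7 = -45*a^2 + 27*a + 18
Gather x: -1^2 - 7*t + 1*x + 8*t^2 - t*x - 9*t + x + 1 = 8*t^2 - 16*t + x*(2 - t)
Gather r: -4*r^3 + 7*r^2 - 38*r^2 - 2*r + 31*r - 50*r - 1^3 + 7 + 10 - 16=-4*r^3 - 31*r^2 - 21*r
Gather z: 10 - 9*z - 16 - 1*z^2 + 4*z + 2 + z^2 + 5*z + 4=0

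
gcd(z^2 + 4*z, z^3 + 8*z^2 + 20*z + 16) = z + 4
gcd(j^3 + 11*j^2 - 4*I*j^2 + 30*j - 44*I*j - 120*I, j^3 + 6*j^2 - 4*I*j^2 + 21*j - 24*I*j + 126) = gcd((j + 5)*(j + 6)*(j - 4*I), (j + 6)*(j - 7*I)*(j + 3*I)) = j + 6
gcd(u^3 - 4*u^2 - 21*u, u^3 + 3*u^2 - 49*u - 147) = u^2 - 4*u - 21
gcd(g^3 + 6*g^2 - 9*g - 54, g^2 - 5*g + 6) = g - 3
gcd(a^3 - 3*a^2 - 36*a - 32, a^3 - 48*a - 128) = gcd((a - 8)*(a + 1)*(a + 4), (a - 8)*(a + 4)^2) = a^2 - 4*a - 32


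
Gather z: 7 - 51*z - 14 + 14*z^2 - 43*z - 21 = 14*z^2 - 94*z - 28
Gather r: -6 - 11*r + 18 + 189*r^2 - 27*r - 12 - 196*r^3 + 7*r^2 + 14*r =-196*r^3 + 196*r^2 - 24*r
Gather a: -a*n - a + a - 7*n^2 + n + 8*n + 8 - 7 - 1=-a*n - 7*n^2 + 9*n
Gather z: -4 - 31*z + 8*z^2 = 8*z^2 - 31*z - 4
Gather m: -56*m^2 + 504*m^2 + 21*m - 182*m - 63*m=448*m^2 - 224*m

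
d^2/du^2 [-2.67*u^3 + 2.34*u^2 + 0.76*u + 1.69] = 4.68 - 16.02*u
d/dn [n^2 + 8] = 2*n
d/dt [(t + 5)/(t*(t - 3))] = (-t^2 - 10*t + 15)/(t^2*(t^2 - 6*t + 9))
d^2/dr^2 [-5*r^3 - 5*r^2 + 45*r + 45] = -30*r - 10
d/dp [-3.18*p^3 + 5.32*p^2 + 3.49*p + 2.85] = -9.54*p^2 + 10.64*p + 3.49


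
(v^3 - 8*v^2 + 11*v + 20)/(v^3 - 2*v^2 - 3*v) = (v^2 - 9*v + 20)/(v*(v - 3))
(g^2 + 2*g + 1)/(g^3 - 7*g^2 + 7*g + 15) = (g + 1)/(g^2 - 8*g + 15)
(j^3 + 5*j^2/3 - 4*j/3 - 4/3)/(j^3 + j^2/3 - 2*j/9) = 3*(j^2 + j - 2)/(j*(3*j - 1))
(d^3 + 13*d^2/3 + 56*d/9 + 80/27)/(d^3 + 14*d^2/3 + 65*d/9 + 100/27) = (3*d + 4)/(3*d + 5)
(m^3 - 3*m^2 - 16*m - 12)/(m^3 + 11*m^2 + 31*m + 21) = (m^2 - 4*m - 12)/(m^2 + 10*m + 21)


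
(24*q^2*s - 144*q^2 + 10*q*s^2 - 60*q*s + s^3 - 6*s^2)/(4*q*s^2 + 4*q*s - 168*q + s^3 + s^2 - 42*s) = (6*q + s)/(s + 7)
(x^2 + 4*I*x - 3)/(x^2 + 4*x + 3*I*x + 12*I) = (x + I)/(x + 4)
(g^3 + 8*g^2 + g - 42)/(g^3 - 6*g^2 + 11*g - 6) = (g^2 + 10*g + 21)/(g^2 - 4*g + 3)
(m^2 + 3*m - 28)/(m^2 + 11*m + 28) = (m - 4)/(m + 4)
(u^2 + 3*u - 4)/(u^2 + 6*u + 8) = (u - 1)/(u + 2)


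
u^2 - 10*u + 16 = (u - 8)*(u - 2)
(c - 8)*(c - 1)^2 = c^3 - 10*c^2 + 17*c - 8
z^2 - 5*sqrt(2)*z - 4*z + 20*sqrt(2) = (z - 4)*(z - 5*sqrt(2))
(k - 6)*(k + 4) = k^2 - 2*k - 24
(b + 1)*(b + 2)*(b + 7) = b^3 + 10*b^2 + 23*b + 14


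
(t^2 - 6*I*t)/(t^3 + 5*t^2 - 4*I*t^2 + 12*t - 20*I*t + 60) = t/(t^2 + t*(5 + 2*I) + 10*I)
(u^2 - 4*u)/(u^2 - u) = (u - 4)/(u - 1)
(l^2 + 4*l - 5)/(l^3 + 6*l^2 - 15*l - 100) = (l - 1)/(l^2 + l - 20)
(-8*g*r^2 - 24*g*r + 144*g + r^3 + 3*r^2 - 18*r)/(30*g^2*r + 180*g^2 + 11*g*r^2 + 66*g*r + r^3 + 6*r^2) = (-8*g*r + 24*g + r^2 - 3*r)/(30*g^2 + 11*g*r + r^2)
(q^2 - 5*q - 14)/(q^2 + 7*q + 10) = (q - 7)/(q + 5)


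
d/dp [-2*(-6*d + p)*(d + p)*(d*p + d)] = 2*d*(6*d^2 + 10*d*p + 5*d - 3*p^2 - 2*p)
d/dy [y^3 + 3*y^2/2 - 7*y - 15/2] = 3*y^2 + 3*y - 7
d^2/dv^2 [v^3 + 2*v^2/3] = 6*v + 4/3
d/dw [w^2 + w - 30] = 2*w + 1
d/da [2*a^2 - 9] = 4*a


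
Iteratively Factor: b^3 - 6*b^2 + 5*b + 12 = (b + 1)*(b^2 - 7*b + 12) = (b - 4)*(b + 1)*(b - 3)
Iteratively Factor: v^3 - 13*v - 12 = (v - 4)*(v^2 + 4*v + 3) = (v - 4)*(v + 3)*(v + 1)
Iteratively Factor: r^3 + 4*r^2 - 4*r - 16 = (r + 2)*(r^2 + 2*r - 8) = (r - 2)*(r + 2)*(r + 4)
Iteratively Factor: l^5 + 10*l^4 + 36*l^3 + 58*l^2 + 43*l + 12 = (l + 1)*(l^4 + 9*l^3 + 27*l^2 + 31*l + 12) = (l + 1)*(l + 3)*(l^3 + 6*l^2 + 9*l + 4) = (l + 1)*(l + 3)*(l + 4)*(l^2 + 2*l + 1) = (l + 1)^2*(l + 3)*(l + 4)*(l + 1)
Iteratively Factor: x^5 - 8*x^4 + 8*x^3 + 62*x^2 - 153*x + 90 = (x - 2)*(x^4 - 6*x^3 - 4*x^2 + 54*x - 45) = (x - 5)*(x - 2)*(x^3 - x^2 - 9*x + 9) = (x - 5)*(x - 2)*(x - 1)*(x^2 - 9) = (x - 5)*(x - 3)*(x - 2)*(x - 1)*(x + 3)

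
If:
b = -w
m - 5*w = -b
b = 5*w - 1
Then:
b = -1/6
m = 1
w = 1/6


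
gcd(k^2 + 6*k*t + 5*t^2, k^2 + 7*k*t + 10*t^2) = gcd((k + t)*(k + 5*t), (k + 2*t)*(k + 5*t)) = k + 5*t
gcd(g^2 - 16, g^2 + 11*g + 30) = 1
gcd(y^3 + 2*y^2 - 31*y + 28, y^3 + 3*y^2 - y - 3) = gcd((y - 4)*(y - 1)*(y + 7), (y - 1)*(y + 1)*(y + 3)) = y - 1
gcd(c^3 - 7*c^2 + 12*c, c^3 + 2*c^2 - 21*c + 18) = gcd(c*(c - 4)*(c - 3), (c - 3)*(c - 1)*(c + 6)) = c - 3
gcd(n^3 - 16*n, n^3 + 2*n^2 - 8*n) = n^2 + 4*n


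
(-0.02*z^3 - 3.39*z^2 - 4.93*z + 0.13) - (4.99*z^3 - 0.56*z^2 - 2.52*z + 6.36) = -5.01*z^3 - 2.83*z^2 - 2.41*z - 6.23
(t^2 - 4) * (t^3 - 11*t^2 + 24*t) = t^5 - 11*t^4 + 20*t^3 + 44*t^2 - 96*t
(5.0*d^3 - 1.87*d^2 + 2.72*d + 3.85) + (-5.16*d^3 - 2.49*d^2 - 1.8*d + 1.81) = -0.16*d^3 - 4.36*d^2 + 0.92*d + 5.66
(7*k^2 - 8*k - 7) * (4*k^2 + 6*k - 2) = 28*k^4 + 10*k^3 - 90*k^2 - 26*k + 14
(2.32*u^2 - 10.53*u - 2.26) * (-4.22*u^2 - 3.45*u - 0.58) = -9.7904*u^4 + 36.4326*u^3 + 44.5201*u^2 + 13.9044*u + 1.3108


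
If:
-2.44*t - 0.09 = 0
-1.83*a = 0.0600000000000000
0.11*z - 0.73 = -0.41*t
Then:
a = -0.03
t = -0.04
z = 6.77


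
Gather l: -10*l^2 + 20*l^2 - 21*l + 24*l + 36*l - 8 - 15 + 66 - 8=10*l^2 + 39*l + 35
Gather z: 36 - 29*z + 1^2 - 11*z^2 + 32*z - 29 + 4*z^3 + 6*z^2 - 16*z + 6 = 4*z^3 - 5*z^2 - 13*z + 14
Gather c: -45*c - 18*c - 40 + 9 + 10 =-63*c - 21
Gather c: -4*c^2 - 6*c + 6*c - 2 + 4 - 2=-4*c^2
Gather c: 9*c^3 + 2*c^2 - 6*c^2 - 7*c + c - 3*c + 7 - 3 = 9*c^3 - 4*c^2 - 9*c + 4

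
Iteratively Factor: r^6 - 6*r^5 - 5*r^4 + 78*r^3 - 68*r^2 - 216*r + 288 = (r - 2)*(r^5 - 4*r^4 - 13*r^3 + 52*r^2 + 36*r - 144) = (r - 2)*(r + 2)*(r^4 - 6*r^3 - r^2 + 54*r - 72) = (r - 2)^2*(r + 2)*(r^3 - 4*r^2 - 9*r + 36) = (r - 4)*(r - 2)^2*(r + 2)*(r^2 - 9) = (r - 4)*(r - 2)^2*(r + 2)*(r + 3)*(r - 3)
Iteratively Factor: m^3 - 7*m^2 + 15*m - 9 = (m - 3)*(m^2 - 4*m + 3) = (m - 3)*(m - 1)*(m - 3)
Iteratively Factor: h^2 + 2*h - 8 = (h - 2)*(h + 4)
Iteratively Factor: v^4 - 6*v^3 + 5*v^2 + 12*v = (v)*(v^3 - 6*v^2 + 5*v + 12) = v*(v - 4)*(v^2 - 2*v - 3) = v*(v - 4)*(v - 3)*(v + 1)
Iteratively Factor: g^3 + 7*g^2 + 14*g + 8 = (g + 2)*(g^2 + 5*g + 4) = (g + 2)*(g + 4)*(g + 1)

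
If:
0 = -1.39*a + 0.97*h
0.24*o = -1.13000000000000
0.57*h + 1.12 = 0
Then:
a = -1.37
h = -1.96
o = -4.71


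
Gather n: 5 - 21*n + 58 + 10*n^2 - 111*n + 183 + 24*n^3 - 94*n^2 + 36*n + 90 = 24*n^3 - 84*n^2 - 96*n + 336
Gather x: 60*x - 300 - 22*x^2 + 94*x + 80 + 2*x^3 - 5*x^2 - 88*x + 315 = 2*x^3 - 27*x^2 + 66*x + 95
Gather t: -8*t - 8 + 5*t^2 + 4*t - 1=5*t^2 - 4*t - 9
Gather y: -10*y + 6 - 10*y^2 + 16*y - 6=-10*y^2 + 6*y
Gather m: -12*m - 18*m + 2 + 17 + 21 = 40 - 30*m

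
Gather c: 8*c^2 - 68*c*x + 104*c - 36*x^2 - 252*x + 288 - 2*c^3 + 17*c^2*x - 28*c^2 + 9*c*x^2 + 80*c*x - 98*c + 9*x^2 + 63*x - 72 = -2*c^3 + c^2*(17*x - 20) + c*(9*x^2 + 12*x + 6) - 27*x^2 - 189*x + 216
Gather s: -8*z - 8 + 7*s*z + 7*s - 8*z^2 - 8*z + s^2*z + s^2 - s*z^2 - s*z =s^2*(z + 1) + s*(-z^2 + 6*z + 7) - 8*z^2 - 16*z - 8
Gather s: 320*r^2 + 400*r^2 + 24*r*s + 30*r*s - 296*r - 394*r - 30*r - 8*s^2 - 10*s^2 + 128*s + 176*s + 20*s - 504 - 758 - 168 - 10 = 720*r^2 - 720*r - 18*s^2 + s*(54*r + 324) - 1440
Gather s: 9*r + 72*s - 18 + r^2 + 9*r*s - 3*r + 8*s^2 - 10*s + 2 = r^2 + 6*r + 8*s^2 + s*(9*r + 62) - 16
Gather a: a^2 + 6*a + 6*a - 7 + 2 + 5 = a^2 + 12*a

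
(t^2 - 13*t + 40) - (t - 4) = t^2 - 14*t + 44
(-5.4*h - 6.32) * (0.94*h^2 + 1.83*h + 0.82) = -5.076*h^3 - 15.8228*h^2 - 15.9936*h - 5.1824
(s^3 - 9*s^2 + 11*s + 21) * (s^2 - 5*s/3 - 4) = s^5 - 32*s^4/3 + 22*s^3 + 116*s^2/3 - 79*s - 84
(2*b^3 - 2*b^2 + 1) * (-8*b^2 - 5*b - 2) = -16*b^5 + 6*b^4 + 6*b^3 - 4*b^2 - 5*b - 2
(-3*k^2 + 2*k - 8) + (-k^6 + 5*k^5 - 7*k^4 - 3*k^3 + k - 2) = -k^6 + 5*k^5 - 7*k^4 - 3*k^3 - 3*k^2 + 3*k - 10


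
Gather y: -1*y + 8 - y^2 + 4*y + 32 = -y^2 + 3*y + 40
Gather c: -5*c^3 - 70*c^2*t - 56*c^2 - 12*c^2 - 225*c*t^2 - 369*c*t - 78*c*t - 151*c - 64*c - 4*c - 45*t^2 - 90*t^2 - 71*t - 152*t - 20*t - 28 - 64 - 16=-5*c^3 + c^2*(-70*t - 68) + c*(-225*t^2 - 447*t - 219) - 135*t^2 - 243*t - 108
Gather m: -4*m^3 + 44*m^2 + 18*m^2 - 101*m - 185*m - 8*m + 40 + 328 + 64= -4*m^3 + 62*m^2 - 294*m + 432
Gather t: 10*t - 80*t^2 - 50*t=-80*t^2 - 40*t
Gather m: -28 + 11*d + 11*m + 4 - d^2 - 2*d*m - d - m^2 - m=-d^2 + 10*d - m^2 + m*(10 - 2*d) - 24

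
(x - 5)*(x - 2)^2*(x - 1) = x^4 - 10*x^3 + 33*x^2 - 44*x + 20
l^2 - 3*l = l*(l - 3)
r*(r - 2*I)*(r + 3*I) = r^3 + I*r^2 + 6*r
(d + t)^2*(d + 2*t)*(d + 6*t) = d^4 + 10*d^3*t + 29*d^2*t^2 + 32*d*t^3 + 12*t^4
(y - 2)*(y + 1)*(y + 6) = y^3 + 5*y^2 - 8*y - 12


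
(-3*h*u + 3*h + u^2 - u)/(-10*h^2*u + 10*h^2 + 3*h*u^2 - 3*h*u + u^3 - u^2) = (-3*h + u)/(-10*h^2 + 3*h*u + u^2)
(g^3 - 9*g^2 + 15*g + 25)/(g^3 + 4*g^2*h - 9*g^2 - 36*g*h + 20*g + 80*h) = (g^2 - 4*g - 5)/(g^2 + 4*g*h - 4*g - 16*h)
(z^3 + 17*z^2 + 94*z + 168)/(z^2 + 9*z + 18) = (z^2 + 11*z + 28)/(z + 3)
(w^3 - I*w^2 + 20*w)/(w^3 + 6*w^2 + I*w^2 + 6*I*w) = (w^2 - I*w + 20)/(w^2 + w*(6 + I) + 6*I)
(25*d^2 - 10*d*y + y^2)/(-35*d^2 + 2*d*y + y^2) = (-5*d + y)/(7*d + y)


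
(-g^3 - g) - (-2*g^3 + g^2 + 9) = g^3 - g^2 - g - 9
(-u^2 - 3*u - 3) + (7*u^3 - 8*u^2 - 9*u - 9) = 7*u^3 - 9*u^2 - 12*u - 12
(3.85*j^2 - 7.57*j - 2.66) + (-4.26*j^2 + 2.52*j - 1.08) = -0.41*j^2 - 5.05*j - 3.74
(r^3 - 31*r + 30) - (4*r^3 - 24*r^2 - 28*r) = -3*r^3 + 24*r^2 - 3*r + 30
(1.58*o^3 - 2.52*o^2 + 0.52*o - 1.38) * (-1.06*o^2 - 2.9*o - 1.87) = -1.6748*o^5 - 1.9108*o^4 + 3.8022*o^3 + 4.6672*o^2 + 3.0296*o + 2.5806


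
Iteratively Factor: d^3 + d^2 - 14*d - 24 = (d - 4)*(d^2 + 5*d + 6) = (d - 4)*(d + 3)*(d + 2)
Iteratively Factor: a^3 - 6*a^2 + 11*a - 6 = (a - 1)*(a^2 - 5*a + 6) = (a - 3)*(a - 1)*(a - 2)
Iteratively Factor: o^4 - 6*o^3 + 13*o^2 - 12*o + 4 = (o - 2)*(o^3 - 4*o^2 + 5*o - 2) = (o - 2)^2*(o^2 - 2*o + 1) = (o - 2)^2*(o - 1)*(o - 1)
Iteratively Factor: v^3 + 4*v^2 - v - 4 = (v + 4)*(v^2 - 1) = (v + 1)*(v + 4)*(v - 1)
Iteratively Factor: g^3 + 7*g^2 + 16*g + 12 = (g + 3)*(g^2 + 4*g + 4) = (g + 2)*(g + 3)*(g + 2)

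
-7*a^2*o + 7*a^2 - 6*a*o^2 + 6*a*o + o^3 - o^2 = (-7*a + o)*(a + o)*(o - 1)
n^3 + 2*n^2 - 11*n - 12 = (n - 3)*(n + 1)*(n + 4)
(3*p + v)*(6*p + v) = 18*p^2 + 9*p*v + v^2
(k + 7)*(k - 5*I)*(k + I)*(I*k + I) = I*k^4 + 4*k^3 + 8*I*k^3 + 32*k^2 + 12*I*k^2 + 28*k + 40*I*k + 35*I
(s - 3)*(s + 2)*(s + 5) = s^3 + 4*s^2 - 11*s - 30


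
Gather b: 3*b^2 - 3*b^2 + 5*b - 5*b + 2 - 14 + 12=0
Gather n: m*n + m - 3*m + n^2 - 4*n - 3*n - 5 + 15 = -2*m + n^2 + n*(m - 7) + 10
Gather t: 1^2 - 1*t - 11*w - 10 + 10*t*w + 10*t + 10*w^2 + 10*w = t*(10*w + 9) + 10*w^2 - w - 9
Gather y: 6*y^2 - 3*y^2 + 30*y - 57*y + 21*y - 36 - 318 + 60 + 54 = 3*y^2 - 6*y - 240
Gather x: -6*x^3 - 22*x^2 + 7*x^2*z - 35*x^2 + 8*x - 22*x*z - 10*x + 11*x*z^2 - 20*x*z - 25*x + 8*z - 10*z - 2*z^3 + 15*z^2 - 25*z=-6*x^3 + x^2*(7*z - 57) + x*(11*z^2 - 42*z - 27) - 2*z^3 + 15*z^2 - 27*z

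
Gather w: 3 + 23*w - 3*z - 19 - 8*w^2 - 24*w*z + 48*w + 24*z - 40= -8*w^2 + w*(71 - 24*z) + 21*z - 56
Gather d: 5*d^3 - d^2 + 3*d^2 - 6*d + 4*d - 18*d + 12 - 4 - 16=5*d^3 + 2*d^2 - 20*d - 8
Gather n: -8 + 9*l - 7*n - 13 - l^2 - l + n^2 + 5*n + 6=-l^2 + 8*l + n^2 - 2*n - 15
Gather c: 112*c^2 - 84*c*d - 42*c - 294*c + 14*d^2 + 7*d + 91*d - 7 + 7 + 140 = 112*c^2 + c*(-84*d - 336) + 14*d^2 + 98*d + 140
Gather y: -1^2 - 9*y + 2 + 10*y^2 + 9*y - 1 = 10*y^2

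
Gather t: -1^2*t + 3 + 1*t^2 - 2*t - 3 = t^2 - 3*t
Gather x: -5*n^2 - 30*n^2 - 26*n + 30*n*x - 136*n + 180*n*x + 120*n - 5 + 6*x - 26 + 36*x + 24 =-35*n^2 - 42*n + x*(210*n + 42) - 7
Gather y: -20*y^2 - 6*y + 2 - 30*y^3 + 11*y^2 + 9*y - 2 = -30*y^3 - 9*y^2 + 3*y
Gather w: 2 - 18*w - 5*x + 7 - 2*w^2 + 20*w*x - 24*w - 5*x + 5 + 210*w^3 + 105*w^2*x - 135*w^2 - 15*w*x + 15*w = 210*w^3 + w^2*(105*x - 137) + w*(5*x - 27) - 10*x + 14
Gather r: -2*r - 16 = -2*r - 16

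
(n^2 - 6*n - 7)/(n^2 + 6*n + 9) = (n^2 - 6*n - 7)/(n^2 + 6*n + 9)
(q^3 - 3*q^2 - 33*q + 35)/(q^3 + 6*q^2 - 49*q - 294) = (q^2 + 4*q - 5)/(q^2 + 13*q + 42)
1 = 1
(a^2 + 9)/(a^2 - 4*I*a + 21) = (a - 3*I)/(a - 7*I)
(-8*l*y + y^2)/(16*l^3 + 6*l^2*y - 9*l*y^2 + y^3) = y/(-2*l^2 - l*y + y^2)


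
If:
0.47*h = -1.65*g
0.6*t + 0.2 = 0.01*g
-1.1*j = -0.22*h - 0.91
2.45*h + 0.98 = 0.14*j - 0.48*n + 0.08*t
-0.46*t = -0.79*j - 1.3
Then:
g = 3.75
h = -13.15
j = -1.80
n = 64.52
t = -0.27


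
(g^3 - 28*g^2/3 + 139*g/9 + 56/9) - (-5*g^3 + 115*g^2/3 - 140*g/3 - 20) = 6*g^3 - 143*g^2/3 + 559*g/9 + 236/9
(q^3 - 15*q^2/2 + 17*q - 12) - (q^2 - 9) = q^3 - 17*q^2/2 + 17*q - 3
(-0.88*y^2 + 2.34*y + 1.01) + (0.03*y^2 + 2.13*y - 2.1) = -0.85*y^2 + 4.47*y - 1.09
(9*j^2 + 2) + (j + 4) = 9*j^2 + j + 6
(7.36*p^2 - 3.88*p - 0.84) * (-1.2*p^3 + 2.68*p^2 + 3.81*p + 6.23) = -8.832*p^5 + 24.3808*p^4 + 18.6512*p^3 + 28.8188*p^2 - 27.3728*p - 5.2332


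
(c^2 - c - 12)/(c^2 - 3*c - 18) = (c - 4)/(c - 6)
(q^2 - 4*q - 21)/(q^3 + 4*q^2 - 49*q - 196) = (q + 3)/(q^2 + 11*q + 28)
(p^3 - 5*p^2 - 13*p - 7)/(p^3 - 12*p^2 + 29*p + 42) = (p + 1)/(p - 6)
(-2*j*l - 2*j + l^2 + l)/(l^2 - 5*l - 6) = (-2*j + l)/(l - 6)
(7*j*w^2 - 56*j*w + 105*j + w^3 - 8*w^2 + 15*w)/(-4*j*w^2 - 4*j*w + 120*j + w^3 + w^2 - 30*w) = (7*j*w - 21*j + w^2 - 3*w)/(-4*j*w - 24*j + w^2 + 6*w)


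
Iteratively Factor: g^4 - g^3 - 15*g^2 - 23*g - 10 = (g + 2)*(g^3 - 3*g^2 - 9*g - 5) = (g + 1)*(g + 2)*(g^2 - 4*g - 5) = (g + 1)^2*(g + 2)*(g - 5)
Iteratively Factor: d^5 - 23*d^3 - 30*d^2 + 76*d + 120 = (d + 2)*(d^4 - 2*d^3 - 19*d^2 + 8*d + 60) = (d - 5)*(d + 2)*(d^3 + 3*d^2 - 4*d - 12) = (d - 5)*(d - 2)*(d + 2)*(d^2 + 5*d + 6) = (d - 5)*(d - 2)*(d + 2)^2*(d + 3)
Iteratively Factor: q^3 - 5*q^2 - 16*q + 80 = (q + 4)*(q^2 - 9*q + 20) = (q - 4)*(q + 4)*(q - 5)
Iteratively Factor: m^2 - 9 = (m - 3)*(m + 3)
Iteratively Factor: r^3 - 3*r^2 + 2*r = (r)*(r^2 - 3*r + 2) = r*(r - 1)*(r - 2)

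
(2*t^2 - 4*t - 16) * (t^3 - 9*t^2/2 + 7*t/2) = 2*t^5 - 13*t^4 + 9*t^3 + 58*t^2 - 56*t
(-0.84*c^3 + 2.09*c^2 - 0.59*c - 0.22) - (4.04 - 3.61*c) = -0.84*c^3 + 2.09*c^2 + 3.02*c - 4.26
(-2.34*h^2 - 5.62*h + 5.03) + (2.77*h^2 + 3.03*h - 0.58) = 0.43*h^2 - 2.59*h + 4.45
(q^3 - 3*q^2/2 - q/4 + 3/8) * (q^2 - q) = q^5 - 5*q^4/2 + 5*q^3/4 + 5*q^2/8 - 3*q/8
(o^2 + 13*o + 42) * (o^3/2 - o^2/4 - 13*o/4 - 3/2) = o^5/2 + 25*o^4/4 + 29*o^3/2 - 217*o^2/4 - 156*o - 63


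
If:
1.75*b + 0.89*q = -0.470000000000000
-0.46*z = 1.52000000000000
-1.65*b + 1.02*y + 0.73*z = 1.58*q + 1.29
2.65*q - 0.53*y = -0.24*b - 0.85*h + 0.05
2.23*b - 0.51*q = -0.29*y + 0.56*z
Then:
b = -1.04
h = -1.70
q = 1.52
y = 4.30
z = -3.30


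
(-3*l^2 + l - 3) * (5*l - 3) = -15*l^3 + 14*l^2 - 18*l + 9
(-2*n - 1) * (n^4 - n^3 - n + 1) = -2*n^5 + n^4 + n^3 + 2*n^2 - n - 1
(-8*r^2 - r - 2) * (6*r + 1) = -48*r^3 - 14*r^2 - 13*r - 2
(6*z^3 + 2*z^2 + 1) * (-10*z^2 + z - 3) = -60*z^5 - 14*z^4 - 16*z^3 - 16*z^2 + z - 3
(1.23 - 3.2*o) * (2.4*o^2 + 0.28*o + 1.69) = -7.68*o^3 + 2.056*o^2 - 5.0636*o + 2.0787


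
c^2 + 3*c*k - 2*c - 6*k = (c - 2)*(c + 3*k)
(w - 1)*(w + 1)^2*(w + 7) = w^4 + 8*w^3 + 6*w^2 - 8*w - 7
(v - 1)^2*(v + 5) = v^3 + 3*v^2 - 9*v + 5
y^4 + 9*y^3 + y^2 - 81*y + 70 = (y - 2)*(y - 1)*(y + 5)*(y + 7)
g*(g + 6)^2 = g^3 + 12*g^2 + 36*g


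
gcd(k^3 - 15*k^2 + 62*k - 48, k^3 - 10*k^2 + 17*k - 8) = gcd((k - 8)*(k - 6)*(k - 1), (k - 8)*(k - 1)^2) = k^2 - 9*k + 8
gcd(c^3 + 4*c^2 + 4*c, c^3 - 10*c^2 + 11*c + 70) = c + 2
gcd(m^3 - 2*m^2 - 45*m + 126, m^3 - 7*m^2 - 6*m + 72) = m - 6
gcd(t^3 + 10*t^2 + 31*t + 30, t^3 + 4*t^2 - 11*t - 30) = t^2 + 7*t + 10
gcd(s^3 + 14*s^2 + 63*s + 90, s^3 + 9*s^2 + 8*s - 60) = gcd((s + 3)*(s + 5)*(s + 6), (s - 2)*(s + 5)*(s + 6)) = s^2 + 11*s + 30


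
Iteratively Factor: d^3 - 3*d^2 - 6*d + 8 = (d + 2)*(d^2 - 5*d + 4) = (d - 1)*(d + 2)*(d - 4)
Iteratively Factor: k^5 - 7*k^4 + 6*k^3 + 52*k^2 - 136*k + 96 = (k - 2)*(k^4 - 5*k^3 - 4*k^2 + 44*k - 48) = (k - 2)^2*(k^3 - 3*k^2 - 10*k + 24) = (k - 2)^3*(k^2 - k - 12) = (k - 4)*(k - 2)^3*(k + 3)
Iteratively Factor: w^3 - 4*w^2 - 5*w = (w - 5)*(w^2 + w) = (w - 5)*(w + 1)*(w)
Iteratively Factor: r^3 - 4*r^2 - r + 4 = (r - 4)*(r^2 - 1) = (r - 4)*(r + 1)*(r - 1)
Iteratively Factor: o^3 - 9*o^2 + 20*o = (o - 4)*(o^2 - 5*o) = (o - 5)*(o - 4)*(o)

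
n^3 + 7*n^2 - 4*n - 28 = (n - 2)*(n + 2)*(n + 7)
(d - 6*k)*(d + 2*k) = d^2 - 4*d*k - 12*k^2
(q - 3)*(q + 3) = q^2 - 9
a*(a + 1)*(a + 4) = a^3 + 5*a^2 + 4*a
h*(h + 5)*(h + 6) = h^3 + 11*h^2 + 30*h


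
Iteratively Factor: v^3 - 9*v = (v + 3)*(v^2 - 3*v) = v*(v + 3)*(v - 3)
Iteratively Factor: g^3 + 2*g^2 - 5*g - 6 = (g - 2)*(g^2 + 4*g + 3) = (g - 2)*(g + 1)*(g + 3)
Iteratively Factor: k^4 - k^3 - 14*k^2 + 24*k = (k - 3)*(k^3 + 2*k^2 - 8*k) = k*(k - 3)*(k^2 + 2*k - 8) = k*(k - 3)*(k - 2)*(k + 4)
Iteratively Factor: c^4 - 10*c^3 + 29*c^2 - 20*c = (c)*(c^3 - 10*c^2 + 29*c - 20) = c*(c - 4)*(c^2 - 6*c + 5) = c*(c - 5)*(c - 4)*(c - 1)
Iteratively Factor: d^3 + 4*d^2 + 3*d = (d + 1)*(d^2 + 3*d) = (d + 1)*(d + 3)*(d)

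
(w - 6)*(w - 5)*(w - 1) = w^3 - 12*w^2 + 41*w - 30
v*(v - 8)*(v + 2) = v^3 - 6*v^2 - 16*v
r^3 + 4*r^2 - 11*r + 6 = (r - 1)^2*(r + 6)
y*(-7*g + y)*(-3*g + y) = 21*g^2*y - 10*g*y^2 + y^3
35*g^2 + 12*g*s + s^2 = (5*g + s)*(7*g + s)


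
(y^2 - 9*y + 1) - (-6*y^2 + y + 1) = 7*y^2 - 10*y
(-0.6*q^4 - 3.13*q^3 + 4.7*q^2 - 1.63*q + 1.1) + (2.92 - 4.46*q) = -0.6*q^4 - 3.13*q^3 + 4.7*q^2 - 6.09*q + 4.02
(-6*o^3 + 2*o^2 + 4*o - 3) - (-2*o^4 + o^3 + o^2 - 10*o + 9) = 2*o^4 - 7*o^3 + o^2 + 14*o - 12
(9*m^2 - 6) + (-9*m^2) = -6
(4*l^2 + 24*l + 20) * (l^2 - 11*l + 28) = 4*l^4 - 20*l^3 - 132*l^2 + 452*l + 560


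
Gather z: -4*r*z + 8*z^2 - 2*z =8*z^2 + z*(-4*r - 2)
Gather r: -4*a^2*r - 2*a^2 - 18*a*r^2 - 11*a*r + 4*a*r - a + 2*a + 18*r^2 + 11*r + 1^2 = -2*a^2 + a + r^2*(18 - 18*a) + r*(-4*a^2 - 7*a + 11) + 1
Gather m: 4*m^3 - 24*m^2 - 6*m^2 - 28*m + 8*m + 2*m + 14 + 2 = 4*m^3 - 30*m^2 - 18*m + 16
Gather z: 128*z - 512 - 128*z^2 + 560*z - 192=-128*z^2 + 688*z - 704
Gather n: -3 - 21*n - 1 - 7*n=-28*n - 4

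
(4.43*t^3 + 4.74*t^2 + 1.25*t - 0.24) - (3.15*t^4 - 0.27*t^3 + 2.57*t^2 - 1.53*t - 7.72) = -3.15*t^4 + 4.7*t^3 + 2.17*t^2 + 2.78*t + 7.48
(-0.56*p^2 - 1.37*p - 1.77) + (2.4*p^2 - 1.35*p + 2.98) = 1.84*p^2 - 2.72*p + 1.21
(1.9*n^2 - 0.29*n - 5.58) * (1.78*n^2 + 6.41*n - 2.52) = 3.382*n^4 + 11.6628*n^3 - 16.5793*n^2 - 35.037*n + 14.0616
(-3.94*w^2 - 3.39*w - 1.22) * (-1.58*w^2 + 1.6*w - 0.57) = 6.2252*w^4 - 0.9478*w^3 - 1.2506*w^2 - 0.0197000000000001*w + 0.6954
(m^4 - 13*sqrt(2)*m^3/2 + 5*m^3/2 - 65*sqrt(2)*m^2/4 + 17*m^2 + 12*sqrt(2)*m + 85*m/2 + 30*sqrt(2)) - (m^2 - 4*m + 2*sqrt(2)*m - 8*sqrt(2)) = m^4 - 13*sqrt(2)*m^3/2 + 5*m^3/2 - 65*sqrt(2)*m^2/4 + 16*m^2 + 10*sqrt(2)*m + 93*m/2 + 38*sqrt(2)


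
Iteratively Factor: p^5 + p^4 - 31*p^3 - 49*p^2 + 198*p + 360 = (p - 3)*(p^4 + 4*p^3 - 19*p^2 - 106*p - 120) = (p - 3)*(p + 4)*(p^3 - 19*p - 30) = (p - 3)*(p + 3)*(p + 4)*(p^2 - 3*p - 10) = (p - 3)*(p + 2)*(p + 3)*(p + 4)*(p - 5)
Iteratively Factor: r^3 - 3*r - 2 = (r - 2)*(r^2 + 2*r + 1) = (r - 2)*(r + 1)*(r + 1)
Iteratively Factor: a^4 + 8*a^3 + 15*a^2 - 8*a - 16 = (a + 4)*(a^3 + 4*a^2 - a - 4) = (a - 1)*(a + 4)*(a^2 + 5*a + 4) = (a - 1)*(a + 4)^2*(a + 1)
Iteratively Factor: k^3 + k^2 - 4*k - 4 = (k + 1)*(k^2 - 4) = (k + 1)*(k + 2)*(k - 2)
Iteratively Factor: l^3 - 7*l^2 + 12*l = (l - 4)*(l^2 - 3*l) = (l - 4)*(l - 3)*(l)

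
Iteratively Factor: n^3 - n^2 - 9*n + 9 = (n + 3)*(n^2 - 4*n + 3) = (n - 3)*(n + 3)*(n - 1)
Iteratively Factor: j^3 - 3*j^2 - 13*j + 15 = (j + 3)*(j^2 - 6*j + 5) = (j - 5)*(j + 3)*(j - 1)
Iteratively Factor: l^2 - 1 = (l + 1)*(l - 1)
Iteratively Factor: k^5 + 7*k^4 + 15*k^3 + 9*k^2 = (k)*(k^4 + 7*k^3 + 15*k^2 + 9*k) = k^2*(k^3 + 7*k^2 + 15*k + 9) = k^2*(k + 3)*(k^2 + 4*k + 3) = k^2*(k + 3)^2*(k + 1)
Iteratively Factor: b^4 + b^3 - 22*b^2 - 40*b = (b + 4)*(b^3 - 3*b^2 - 10*b) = (b - 5)*(b + 4)*(b^2 + 2*b) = b*(b - 5)*(b + 4)*(b + 2)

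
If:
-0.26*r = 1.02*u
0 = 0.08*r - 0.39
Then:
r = 4.88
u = -1.24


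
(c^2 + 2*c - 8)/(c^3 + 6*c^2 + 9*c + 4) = (c - 2)/(c^2 + 2*c + 1)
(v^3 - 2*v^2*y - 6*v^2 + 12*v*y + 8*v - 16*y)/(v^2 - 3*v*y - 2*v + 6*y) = (-v^2 + 2*v*y + 4*v - 8*y)/(-v + 3*y)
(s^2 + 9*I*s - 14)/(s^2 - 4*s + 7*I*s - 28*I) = (s + 2*I)/(s - 4)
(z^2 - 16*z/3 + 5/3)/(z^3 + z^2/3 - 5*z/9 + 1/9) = 3*(z - 5)/(3*z^2 + 2*z - 1)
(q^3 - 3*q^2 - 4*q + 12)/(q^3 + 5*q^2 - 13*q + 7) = (q^3 - 3*q^2 - 4*q + 12)/(q^3 + 5*q^2 - 13*q + 7)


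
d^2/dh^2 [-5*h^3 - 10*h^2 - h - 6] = -30*h - 20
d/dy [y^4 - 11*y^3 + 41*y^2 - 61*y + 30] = 4*y^3 - 33*y^2 + 82*y - 61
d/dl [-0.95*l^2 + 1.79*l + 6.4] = 1.79 - 1.9*l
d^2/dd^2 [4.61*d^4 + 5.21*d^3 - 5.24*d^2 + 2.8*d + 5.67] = 55.32*d^2 + 31.26*d - 10.48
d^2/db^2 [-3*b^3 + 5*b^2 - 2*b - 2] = 10 - 18*b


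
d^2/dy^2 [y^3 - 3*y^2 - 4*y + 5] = 6*y - 6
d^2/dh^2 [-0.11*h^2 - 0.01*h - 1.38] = -0.220000000000000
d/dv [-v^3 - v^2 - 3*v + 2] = -3*v^2 - 2*v - 3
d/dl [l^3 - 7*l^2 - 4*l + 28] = 3*l^2 - 14*l - 4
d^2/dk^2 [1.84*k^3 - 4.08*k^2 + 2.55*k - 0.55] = 11.04*k - 8.16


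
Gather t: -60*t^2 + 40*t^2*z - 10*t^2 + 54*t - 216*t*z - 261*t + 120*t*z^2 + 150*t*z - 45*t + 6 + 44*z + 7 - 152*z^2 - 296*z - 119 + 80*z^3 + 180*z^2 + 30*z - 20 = t^2*(40*z - 70) + t*(120*z^2 - 66*z - 252) + 80*z^3 + 28*z^2 - 222*z - 126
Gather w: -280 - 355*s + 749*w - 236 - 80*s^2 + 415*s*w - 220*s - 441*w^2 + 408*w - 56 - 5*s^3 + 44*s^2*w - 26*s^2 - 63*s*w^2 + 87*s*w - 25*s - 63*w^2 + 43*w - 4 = -5*s^3 - 106*s^2 - 600*s + w^2*(-63*s - 504) + w*(44*s^2 + 502*s + 1200) - 576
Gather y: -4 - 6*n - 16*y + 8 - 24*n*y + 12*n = 6*n + y*(-24*n - 16) + 4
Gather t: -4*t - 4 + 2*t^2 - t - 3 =2*t^2 - 5*t - 7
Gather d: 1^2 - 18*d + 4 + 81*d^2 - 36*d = 81*d^2 - 54*d + 5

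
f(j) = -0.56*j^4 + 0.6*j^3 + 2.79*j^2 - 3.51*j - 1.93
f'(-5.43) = 377.89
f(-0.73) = 1.73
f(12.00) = -10217.65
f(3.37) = -31.34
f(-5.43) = -483.51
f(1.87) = -1.66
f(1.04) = -2.54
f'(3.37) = -49.99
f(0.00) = -1.93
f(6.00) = -518.71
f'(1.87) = -1.43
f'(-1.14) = -4.21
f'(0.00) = -3.51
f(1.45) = -1.80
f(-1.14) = 3.86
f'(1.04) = 1.72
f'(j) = -2.24*j^3 + 1.8*j^2 + 5.58*j - 3.51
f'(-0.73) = -5.75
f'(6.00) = -389.07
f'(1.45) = 1.54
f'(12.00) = -3548.07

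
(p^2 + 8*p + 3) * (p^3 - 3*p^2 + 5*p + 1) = p^5 + 5*p^4 - 16*p^3 + 32*p^2 + 23*p + 3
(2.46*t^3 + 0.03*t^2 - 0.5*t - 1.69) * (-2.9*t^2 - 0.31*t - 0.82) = -7.134*t^5 - 0.8496*t^4 - 0.5765*t^3 + 5.0314*t^2 + 0.9339*t + 1.3858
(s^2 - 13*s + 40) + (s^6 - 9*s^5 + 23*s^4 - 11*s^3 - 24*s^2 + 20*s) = s^6 - 9*s^5 + 23*s^4 - 11*s^3 - 23*s^2 + 7*s + 40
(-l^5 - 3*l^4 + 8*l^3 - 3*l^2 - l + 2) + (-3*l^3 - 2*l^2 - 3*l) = -l^5 - 3*l^4 + 5*l^3 - 5*l^2 - 4*l + 2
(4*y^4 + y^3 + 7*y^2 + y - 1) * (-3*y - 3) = -12*y^5 - 15*y^4 - 24*y^3 - 24*y^2 + 3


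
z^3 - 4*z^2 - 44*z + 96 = (z - 8)*(z - 2)*(z + 6)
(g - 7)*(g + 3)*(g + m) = g^3 + g^2*m - 4*g^2 - 4*g*m - 21*g - 21*m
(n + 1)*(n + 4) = n^2 + 5*n + 4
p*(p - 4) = p^2 - 4*p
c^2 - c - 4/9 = (c - 4/3)*(c + 1/3)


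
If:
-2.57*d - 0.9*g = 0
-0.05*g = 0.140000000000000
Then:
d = 0.98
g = -2.80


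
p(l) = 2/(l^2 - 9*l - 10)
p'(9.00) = -0.18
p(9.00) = -0.20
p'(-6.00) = 0.01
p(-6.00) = 0.02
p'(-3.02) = 0.04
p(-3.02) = 0.08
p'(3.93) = 0.00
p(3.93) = -0.07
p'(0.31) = 0.10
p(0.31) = -0.16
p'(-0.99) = 1818.18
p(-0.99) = -18.20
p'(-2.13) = 0.14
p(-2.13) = 0.15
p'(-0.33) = 0.40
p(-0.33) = -0.29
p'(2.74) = 0.01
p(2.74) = -0.07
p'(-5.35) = 0.01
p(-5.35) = 0.03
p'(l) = 2*(9 - 2*l)/(l^2 - 9*l - 10)^2 = 2*(9 - 2*l)/(-l^2 + 9*l + 10)^2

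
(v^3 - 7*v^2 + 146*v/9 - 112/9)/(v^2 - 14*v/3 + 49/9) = (3*v^2 - 14*v + 16)/(3*v - 7)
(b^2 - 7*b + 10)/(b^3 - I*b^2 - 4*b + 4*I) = (b - 5)/(b^2 + b*(2 - I) - 2*I)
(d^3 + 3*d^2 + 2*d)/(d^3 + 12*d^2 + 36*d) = (d^2 + 3*d + 2)/(d^2 + 12*d + 36)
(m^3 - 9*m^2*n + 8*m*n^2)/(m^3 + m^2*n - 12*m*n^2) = (m^2 - 9*m*n + 8*n^2)/(m^2 + m*n - 12*n^2)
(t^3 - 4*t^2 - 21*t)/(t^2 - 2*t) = (t^2 - 4*t - 21)/(t - 2)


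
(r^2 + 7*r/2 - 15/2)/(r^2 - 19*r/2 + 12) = (r + 5)/(r - 8)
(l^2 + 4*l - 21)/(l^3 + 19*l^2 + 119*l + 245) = (l - 3)/(l^2 + 12*l + 35)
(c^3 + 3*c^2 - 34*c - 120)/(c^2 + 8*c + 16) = (c^2 - c - 30)/(c + 4)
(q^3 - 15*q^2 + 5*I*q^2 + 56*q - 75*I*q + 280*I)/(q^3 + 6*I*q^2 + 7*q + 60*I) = (q^2 - 15*q + 56)/(q^2 + I*q + 12)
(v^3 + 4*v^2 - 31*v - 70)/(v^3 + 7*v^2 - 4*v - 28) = (v - 5)/(v - 2)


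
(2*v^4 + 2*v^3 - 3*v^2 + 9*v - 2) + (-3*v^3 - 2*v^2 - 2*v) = 2*v^4 - v^3 - 5*v^2 + 7*v - 2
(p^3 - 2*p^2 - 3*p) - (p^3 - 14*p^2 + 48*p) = 12*p^2 - 51*p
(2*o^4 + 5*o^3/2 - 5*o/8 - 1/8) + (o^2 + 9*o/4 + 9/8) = 2*o^4 + 5*o^3/2 + o^2 + 13*o/8 + 1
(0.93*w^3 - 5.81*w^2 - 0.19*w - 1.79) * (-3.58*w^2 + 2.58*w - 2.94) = -3.3294*w^5 + 23.1992*w^4 - 17.0438*w^3 + 22.9994*w^2 - 4.0596*w + 5.2626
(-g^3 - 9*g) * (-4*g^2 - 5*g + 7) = 4*g^5 + 5*g^4 + 29*g^3 + 45*g^2 - 63*g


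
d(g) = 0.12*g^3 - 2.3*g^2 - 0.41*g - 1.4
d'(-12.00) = 106.63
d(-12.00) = -535.04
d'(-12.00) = 106.63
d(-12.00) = -535.04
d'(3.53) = -12.16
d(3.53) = -26.23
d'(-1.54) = 7.53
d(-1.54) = -6.66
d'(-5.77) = 38.12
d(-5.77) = -98.66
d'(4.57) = -13.91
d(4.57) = -39.86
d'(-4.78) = 29.80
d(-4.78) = -65.10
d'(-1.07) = 4.92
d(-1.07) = -3.74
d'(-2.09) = 10.78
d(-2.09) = -11.69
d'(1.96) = -8.04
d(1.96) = -10.14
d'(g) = 0.36*g^2 - 4.6*g - 0.41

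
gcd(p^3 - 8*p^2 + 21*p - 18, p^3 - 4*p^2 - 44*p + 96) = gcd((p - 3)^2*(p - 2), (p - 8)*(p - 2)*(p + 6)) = p - 2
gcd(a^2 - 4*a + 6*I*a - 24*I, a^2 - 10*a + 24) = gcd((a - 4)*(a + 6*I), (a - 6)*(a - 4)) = a - 4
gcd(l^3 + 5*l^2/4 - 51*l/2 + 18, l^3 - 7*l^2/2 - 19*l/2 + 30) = l - 4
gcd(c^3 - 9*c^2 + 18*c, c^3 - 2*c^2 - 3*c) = c^2 - 3*c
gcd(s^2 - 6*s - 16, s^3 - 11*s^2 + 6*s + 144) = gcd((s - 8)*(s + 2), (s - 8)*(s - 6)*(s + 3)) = s - 8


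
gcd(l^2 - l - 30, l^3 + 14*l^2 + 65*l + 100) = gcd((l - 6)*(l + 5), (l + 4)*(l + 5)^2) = l + 5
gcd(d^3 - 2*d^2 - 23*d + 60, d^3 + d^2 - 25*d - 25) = d + 5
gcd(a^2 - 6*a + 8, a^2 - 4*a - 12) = 1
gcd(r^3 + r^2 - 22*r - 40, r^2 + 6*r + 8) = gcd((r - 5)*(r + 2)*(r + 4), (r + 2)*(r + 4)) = r^2 + 6*r + 8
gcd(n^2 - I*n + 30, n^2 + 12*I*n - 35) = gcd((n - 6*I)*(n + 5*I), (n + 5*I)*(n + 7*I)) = n + 5*I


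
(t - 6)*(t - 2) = t^2 - 8*t + 12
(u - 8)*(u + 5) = u^2 - 3*u - 40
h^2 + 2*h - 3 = (h - 1)*(h + 3)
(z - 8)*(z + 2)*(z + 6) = z^3 - 52*z - 96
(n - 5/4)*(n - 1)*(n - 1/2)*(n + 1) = n^4 - 7*n^3/4 - 3*n^2/8 + 7*n/4 - 5/8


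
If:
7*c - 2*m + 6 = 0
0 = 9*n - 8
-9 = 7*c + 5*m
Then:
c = -48/49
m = -3/7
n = 8/9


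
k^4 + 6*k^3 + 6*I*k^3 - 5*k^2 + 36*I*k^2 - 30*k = k*(k + 6)*(k + I)*(k + 5*I)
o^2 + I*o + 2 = (o - I)*(o + 2*I)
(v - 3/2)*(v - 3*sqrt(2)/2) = v^2 - 3*sqrt(2)*v/2 - 3*v/2 + 9*sqrt(2)/4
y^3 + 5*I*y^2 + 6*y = y*(y - I)*(y + 6*I)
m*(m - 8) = m^2 - 8*m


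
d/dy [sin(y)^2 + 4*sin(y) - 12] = 2*(sin(y) + 2)*cos(y)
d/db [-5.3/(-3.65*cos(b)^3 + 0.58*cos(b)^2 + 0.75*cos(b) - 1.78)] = (58.035*cos(b)^2 - 6.148*cos(b) - 3.975)*sin(b)/(3.65*cos(b)^3 - 0.58*cos(b)^2 - 0.75*cos(b) + 1.78)^2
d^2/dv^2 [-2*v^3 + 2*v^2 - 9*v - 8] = 4 - 12*v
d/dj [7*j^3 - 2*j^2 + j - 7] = 21*j^2 - 4*j + 1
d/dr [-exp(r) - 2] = -exp(r)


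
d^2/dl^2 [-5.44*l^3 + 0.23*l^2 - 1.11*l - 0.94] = 0.46 - 32.64*l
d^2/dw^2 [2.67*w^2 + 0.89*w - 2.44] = 5.34000000000000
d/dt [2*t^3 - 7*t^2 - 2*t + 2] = 6*t^2 - 14*t - 2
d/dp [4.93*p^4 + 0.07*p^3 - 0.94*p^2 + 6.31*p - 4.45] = 19.72*p^3 + 0.21*p^2 - 1.88*p + 6.31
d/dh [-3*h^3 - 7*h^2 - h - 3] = -9*h^2 - 14*h - 1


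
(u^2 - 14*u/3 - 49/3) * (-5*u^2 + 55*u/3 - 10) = -5*u^4 + 125*u^3/3 - 125*u^2/9 - 2275*u/9 + 490/3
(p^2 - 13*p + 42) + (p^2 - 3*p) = 2*p^2 - 16*p + 42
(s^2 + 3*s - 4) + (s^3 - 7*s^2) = s^3 - 6*s^2 + 3*s - 4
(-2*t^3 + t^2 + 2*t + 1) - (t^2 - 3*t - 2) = -2*t^3 + 5*t + 3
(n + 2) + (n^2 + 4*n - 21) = n^2 + 5*n - 19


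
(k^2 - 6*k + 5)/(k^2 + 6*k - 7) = (k - 5)/(k + 7)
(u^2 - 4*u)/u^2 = (u - 4)/u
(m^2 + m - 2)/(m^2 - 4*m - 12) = (m - 1)/(m - 6)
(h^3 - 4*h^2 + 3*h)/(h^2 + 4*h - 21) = h*(h - 1)/(h + 7)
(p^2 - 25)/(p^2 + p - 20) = (p - 5)/(p - 4)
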